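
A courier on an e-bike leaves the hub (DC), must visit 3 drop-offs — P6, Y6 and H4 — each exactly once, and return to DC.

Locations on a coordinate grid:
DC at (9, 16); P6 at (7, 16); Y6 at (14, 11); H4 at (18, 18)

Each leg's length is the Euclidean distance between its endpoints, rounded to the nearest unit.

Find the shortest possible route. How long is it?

DC-P6-Y6-H4-DC: 2+9+8+9 = 28
DC-P6-H4-Y6-DC: 2+11+8+7 = 28
DC-Y6-P6-H4-DC: 7+9+11+9 = 36
The minimum is 28.
One optimal route: DC → P6 → Y6 → H4 → DC (or its reverse).

28 — the shortest possible round trip.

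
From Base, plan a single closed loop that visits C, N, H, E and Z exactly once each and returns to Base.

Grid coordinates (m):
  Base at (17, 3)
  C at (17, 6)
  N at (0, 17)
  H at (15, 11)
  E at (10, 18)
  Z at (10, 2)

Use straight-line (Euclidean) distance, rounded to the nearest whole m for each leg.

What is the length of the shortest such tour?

There are 60 distinct closed tours to check (reversals are equivalent).
Base → C → N → H → E → Z → Base: 3+20+16+9+16+7 = 71
Base → C → N → H → Z → E → Base: 3+20+16+10+16+17 = 82
Base → C → N → E → H → Z → Base: 3+20+10+9+10+7 = 59
Base → C → N → E → Z → H → Base: 3+20+10+16+10+8 = 67
Base → C → N → Z → H → E → Base: 3+20+18+10+9+17 = 77
Base → C → N → Z → E → H → Base: 3+20+18+16+9+8 = 74
Base → C → H → N → E → Z → Base: 3+5+16+10+16+7 = 57
Base → C → H → N → Z → E → Base: 3+5+16+18+16+17 = 75
Base → C → H → E → N → Z → Base: 3+5+9+10+18+7 = 52
Base → C → H → E → Z → N → Base: 3+5+9+16+18+22 = 73
Base → C → H → Z → N → E → Base: 3+5+10+18+10+17 = 63
Base → C → H → Z → E → N → Base: 3+5+10+16+10+22 = 66
Base → C → E → N → H → Z → Base: 3+14+10+16+10+7 = 60
Base → C → E → N → Z → H → Base: 3+14+10+18+10+8 = 63
… (46 more)
The minimum is 52.
One optimal route: Base → C → H → E → N → Z → Base (or its reverse).

Minimum total distance: 52 m.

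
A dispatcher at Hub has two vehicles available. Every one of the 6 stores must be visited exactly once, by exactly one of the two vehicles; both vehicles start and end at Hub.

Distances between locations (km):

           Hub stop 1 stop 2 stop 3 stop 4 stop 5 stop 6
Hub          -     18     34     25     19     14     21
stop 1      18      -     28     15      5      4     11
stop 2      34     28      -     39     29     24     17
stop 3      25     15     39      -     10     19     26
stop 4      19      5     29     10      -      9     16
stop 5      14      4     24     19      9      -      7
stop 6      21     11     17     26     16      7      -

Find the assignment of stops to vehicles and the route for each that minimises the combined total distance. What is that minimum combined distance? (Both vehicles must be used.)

Minimum combined distance: 130 km.

There are 2^5 − 1 = 31 ways to divide the 6 stops into two non-empty groups. For each, the best each vehicle can do is its own shortest tour through its group:
  {stop 1} + {stop 2, stop 3, stop 4, stop 5, stop 6}: 36 + 102 = 138
  {stop 2} + {stop 1, stop 3, stop 4, stop 5, stop 6}: 68 + 72 = 140
  {stop 1, stop 2} + {stop 3, stop 4, stop 5, stop 6}: 80 + 72 = 152
  {stop 3} + {stop 1, stop 2, stop 4, stop 5, stop 6}: 50 + 86 = 136
  {stop 1, stop 3} + {stop 2, stop 4, stop 5, stop 6}: 58 + 86 = 144
  {stop 2, stop 3} + {stop 1, stop 4, stop 5, stop 6}: 98 + 56 = 154
  … (31 splits in total)
  {stop 1, stop 3, stop 4} + {stop 2, stop 5, stop 6}: 58 + 72 = 130  ← best
Best: vehicle 1 Hub → stop 1 → stop 4 → stop 3 → Hub = 58; vehicle 2 Hub → stop 2 → stop 6 → stop 5 → Hub = 72; combined 130.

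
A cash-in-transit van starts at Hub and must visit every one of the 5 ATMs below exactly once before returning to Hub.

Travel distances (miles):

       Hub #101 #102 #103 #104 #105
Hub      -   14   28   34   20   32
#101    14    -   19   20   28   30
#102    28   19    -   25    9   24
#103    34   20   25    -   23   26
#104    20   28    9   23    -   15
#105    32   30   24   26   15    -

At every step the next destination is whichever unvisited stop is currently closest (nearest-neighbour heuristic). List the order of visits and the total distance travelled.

Total distance 117 miles via the nearest-neighbour route Hub → #101 → #102 → #104 → #105 → #103 → Hub.

Hub → [#101:14 / #104:20 / #102:28 / #105:32 / #103:34] → #101 (14)
#101 → [#102:19 / #103:20 / #104:28 / #105:30] → #102 (19)
#102 → [#104:9 / #105:24 / #103:25] → #104 (9)
#104 → [#105:15 / #103:23] → #105 (15)
#105 → [#103:26] → #103 (26)
Return #103→Hub: 34.
Total = 14 + 19 + 9 + 15 + 26 + 34 = 117.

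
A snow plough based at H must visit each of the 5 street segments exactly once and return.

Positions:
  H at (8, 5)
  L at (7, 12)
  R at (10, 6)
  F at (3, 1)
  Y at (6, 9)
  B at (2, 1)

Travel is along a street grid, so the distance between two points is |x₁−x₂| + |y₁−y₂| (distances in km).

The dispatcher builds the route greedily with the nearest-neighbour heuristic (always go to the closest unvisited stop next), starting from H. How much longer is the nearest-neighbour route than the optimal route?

From H: R=3, Y=6, L=8, F=9, B=10 → choose R (3).
From R: Y=7, L=9, F=12, B=13 → choose Y (7).
From Y: L=4, F=11, B=12 → choose L (4).
From L: F=15, B=16 → choose F (15).
From F: B=1 → choose B (1).
NN route H → R → Y → L → F → B → H costs 40.
Optimal: H → R → L → Y → F → B → H costs 38 (by enumerating all 60 distinct tours).
Excess = 40 − 38 = 2.

The nearest-neighbour route is 2 km longer than optimal.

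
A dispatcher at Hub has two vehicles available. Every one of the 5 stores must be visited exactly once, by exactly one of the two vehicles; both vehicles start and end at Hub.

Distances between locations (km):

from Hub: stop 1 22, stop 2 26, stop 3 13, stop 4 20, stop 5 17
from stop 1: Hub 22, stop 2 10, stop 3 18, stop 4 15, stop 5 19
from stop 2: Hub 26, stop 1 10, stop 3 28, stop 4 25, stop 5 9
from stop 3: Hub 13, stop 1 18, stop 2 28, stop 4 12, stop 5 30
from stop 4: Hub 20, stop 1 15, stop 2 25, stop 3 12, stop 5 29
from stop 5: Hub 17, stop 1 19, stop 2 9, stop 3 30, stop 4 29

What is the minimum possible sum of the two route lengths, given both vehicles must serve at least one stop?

Check every non-empty split of the stops between the two vehicles; for each half take its own optimal tour:
  {stop 1} + {stop 2, stop 3, stop 4, stop 5}: 44 + 76 = 120
  {stop 2} + {stop 1, stop 3, stop 4, stop 5}: 52 + 76 = 128
  {stop 1, stop 2} + {stop 3, stop 4, stop 5}: 58 + 71 = 129
  {stop 3} + {stop 1, stop 2, stop 4, stop 5}: 26 + 71 = 97
  {stop 1, stop 3} + {stop 2, stop 4, stop 5}: 53 + 71 = 124
  {stop 2, stop 3} + {stop 1, stop 4, stop 5}: 67 + 71 = 138
  … (15 splits in total)
Best: vehicle 1 Hub → stop 3 → Hub = 26; vehicle 2 Hub → stop 4 → stop 1 → stop 2 → stop 5 → Hub = 71; combined 97.

Minimum combined distance: 97 km.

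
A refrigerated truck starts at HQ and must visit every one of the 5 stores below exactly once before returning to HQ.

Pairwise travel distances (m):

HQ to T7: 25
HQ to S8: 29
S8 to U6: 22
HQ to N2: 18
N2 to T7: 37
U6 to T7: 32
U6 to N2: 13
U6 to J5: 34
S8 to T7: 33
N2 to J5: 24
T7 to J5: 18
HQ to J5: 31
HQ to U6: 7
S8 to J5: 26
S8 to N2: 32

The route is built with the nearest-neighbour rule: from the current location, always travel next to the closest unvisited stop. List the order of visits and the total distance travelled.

Nearest-neighbour total = 124 m; route HQ → U6 → N2 → J5 → T7 → S8 → HQ.

HQ → [U6:7 / N2:18 / T7:25 / S8:29 / J5:31] → U6 (7)
U6 → [N2:13 / S8:22 / T7:32 / J5:34] → N2 (13)
N2 → [J5:24 / S8:32 / T7:37] → J5 (24)
J5 → [T7:18 / S8:26] → T7 (18)
T7 → [S8:33] → S8 (33)
Return S8→HQ: 29.
Total = 7 + 13 + 24 + 18 + 33 + 29 = 124.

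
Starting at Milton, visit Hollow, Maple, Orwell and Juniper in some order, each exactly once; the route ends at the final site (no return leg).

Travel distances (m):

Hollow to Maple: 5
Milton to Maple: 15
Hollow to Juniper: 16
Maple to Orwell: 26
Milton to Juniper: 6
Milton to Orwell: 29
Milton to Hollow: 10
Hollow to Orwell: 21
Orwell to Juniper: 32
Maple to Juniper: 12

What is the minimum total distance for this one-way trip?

There are 4! = 24 possible orderings.
Milton → Hollow → Maple → Orwell → Juniper: 10+5+26+32 = 73
Milton → Hollow → Maple → Juniper → Orwell: 10+5+12+32 = 59
Milton → Hollow → Orwell → Maple → Juniper: 10+21+26+12 = 69
Milton → Hollow → Orwell → Juniper → Maple: 10+21+32+12 = 75
Milton → Hollow → Juniper → Maple → Orwell: 10+16+12+26 = 64
Milton → Hollow → Juniper → Orwell → Maple: 10+16+32+26 = 84
Milton → Maple → Hollow → Orwell → Juniper: 15+5+21+32 = 73
Milton → Maple → Hollow → Juniper → Orwell: 15+5+16+32 = 68
Milton → Maple → Orwell → Hollow → Juniper: 15+26+21+16 = 78
Milton → Maple → Orwell → Juniper → Hollow: 15+26+32+16 = 89
Milton → Maple → Juniper → Hollow → Orwell: 15+12+16+21 = 64
Milton → Maple → Juniper → Orwell → Hollow: 15+12+32+21 = 80
Milton → Orwell → Hollow → Maple → Juniper: 29+21+5+12 = 67
Milton → Orwell → Hollow → Juniper → Maple: 29+21+16+12 = 78
… (10 more)
Milton → Juniper → Maple → Hollow → Orwell: 6+12+5+21 = 44  ← best
The minimum is 44.
One shortest path: Milton → Juniper → Maple → Hollow → Orwell.

Shortest open route: 44 m.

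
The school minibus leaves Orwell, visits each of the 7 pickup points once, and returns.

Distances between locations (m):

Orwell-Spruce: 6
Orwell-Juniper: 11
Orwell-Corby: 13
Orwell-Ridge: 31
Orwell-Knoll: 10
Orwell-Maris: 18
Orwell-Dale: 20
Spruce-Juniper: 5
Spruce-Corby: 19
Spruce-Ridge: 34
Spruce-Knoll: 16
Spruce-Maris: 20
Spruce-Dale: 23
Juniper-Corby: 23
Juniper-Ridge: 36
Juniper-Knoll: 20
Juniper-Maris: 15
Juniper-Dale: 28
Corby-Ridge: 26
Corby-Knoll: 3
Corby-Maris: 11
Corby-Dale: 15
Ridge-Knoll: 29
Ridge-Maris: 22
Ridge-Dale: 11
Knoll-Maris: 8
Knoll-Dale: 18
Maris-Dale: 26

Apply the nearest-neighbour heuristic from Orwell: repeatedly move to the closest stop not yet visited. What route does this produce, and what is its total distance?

From Orwell: distances to unvisited — Spruce=6, Knoll=10, Juniper=11, Corby=13, Maris=18, Dale=20, Ridge=31. Nearest is Spruce (6).
From Spruce: distances to unvisited — Juniper=5, Knoll=16, Corby=19, Maris=20, Dale=23, Ridge=34. Nearest is Juniper (5).
From Juniper: distances to unvisited — Maris=15, Knoll=20, Corby=23, Dale=28, Ridge=36. Nearest is Maris (15).
From Maris: distances to unvisited — Knoll=8, Corby=11, Ridge=22, Dale=26. Nearest is Knoll (8).
From Knoll: distances to unvisited — Corby=3, Dale=18, Ridge=29. Nearest is Corby (3).
From Corby: distances to unvisited — Dale=15, Ridge=26. Nearest is Dale (15).
From Dale: distances to unvisited — Ridge=11. Nearest is Ridge (11).
Return Ridge→Orwell: 31.
Total = 6 + 5 + 15 + 8 + 3 + 15 + 11 + 31 = 94.

Total distance 94 m via the nearest-neighbour route Orwell → Spruce → Juniper → Maris → Knoll → Corby → Dale → Ridge → Orwell.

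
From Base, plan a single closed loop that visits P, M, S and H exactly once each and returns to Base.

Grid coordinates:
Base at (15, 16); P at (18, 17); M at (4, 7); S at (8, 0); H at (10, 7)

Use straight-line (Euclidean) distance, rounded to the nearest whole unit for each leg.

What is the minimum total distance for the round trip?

45 — the shortest possible round trip.

With 4 stops there are 4!/2 = 12 distinct round trips (a route and its reverse cost the same).
Base→P→M→S→H→Base: 3+17+8+7+10 = 45
Base→P→M→H→S→Base: 3+17+6+7+17 = 50
Base→P→S→M→H→Base: 3+20+8+6+10 = 47
Base→P→S→H→M→Base: 3+20+7+6+14 = 50
Base→P→H→M→S→Base: 3+13+6+8+17 = 47
Base→P→H→S→M→Base: 3+13+7+8+14 = 45
Base→M→P→S→H→Base: 14+17+20+7+10 = 68
Base→M→P→H→S→Base: 14+17+13+7+17 = 68
Base→M→S→P→H→Base: 14+8+20+13+10 = 65
Base→M→H→P→S→Base: 14+6+13+20+17 = 70
Base→S→P→M→H→Base: 17+20+17+6+10 = 70
Base→S→M→P→H→Base: 17+8+17+13+10 = 65
The minimum is 45.
One optimal route: Base → P → M → S → H → Base (or its reverse).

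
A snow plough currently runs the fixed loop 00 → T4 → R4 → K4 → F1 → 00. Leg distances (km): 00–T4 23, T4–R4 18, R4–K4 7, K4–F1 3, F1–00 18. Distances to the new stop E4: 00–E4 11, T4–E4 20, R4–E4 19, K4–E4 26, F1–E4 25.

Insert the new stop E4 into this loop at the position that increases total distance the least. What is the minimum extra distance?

Insertion cost between consecutive stops i–j is d(i,E4) + d(E4,j) − d(i,j):
  between 00 and T4: 11 + 20 − 23 = 8
  between T4 and R4: 20 + 19 − 18 = 21
  between R4 and K4: 19 + 26 − 7 = 38
  between K4 and F1: 26 + 25 − 3 = 48
  between F1 and 00: 25 + 11 − 18 = 18
Cheapest insertion is between 00 and T4, adding 8.
New total = 69 + 8 = 77.

Adding 8 km by placing E4 on the 00–T4 leg.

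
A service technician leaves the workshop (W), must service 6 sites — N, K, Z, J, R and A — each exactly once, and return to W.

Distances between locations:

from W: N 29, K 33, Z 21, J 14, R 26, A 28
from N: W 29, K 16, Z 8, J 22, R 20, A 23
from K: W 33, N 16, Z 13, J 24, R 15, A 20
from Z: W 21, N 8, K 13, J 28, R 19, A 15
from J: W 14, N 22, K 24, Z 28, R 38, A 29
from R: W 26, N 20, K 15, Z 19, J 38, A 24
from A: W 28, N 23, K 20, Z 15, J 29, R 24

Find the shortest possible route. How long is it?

There are 360 distinct closed tours to check (reversals are equivalent).
W-N-K-Z-J-R-A-W: 29+16+13+28+38+24+28 = 176
W-N-K-Z-J-A-R-W: 29+16+13+28+29+24+26 = 165
W-N-K-Z-R-J-A-W: 29+16+13+19+38+29+28 = 172
W-N-K-Z-R-A-J-W: 29+16+13+19+24+29+14 = 144
W-N-K-Z-A-J-R-W: 29+16+13+15+29+38+26 = 166
W-N-K-Z-A-R-J-W: 29+16+13+15+24+38+14 = 149
W-N-K-J-Z-R-A-W: 29+16+24+28+19+24+28 = 168
W-N-K-J-Z-A-R-W: 29+16+24+28+15+24+26 = 162
… (352 more)
W-J-N-Z-A-K-R-W: 14+22+8+15+20+15+26 = 120  ← best
The minimum is 120.
One optimal route: W → J → N → Z → A → K → R → W (or its reverse).

Shortest round trip = 120.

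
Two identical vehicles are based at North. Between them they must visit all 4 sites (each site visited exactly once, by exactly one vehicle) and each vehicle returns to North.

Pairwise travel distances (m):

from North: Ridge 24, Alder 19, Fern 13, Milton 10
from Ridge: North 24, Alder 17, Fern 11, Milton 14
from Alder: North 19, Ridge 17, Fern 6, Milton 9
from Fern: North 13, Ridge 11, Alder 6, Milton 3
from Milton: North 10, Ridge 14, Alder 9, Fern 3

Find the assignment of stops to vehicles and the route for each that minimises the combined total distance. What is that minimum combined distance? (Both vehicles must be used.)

Minimum combined distance: 80 m.

There are 2^3 − 1 = 7 ways to divide the 4 stops into two non-empty groups. For each, the best each vehicle can do is its own shortest tour through its group:
  {Ridge} + {Alder, Fern, Milton}: 48 + 38 = 86
  {Alder} + {Ridge, Fern, Milton}: 38 + 48 = 86
  {Ridge, Alder} + {Fern, Milton}: 60 + 26 = 86
  {Fern} + {Ridge, Alder, Milton}: 26 + 60 = 86
  {Ridge, Fern} + {Alder, Milton}: 48 + 38 = 86
  {Alder, Fern} + {Ridge, Milton}: 38 + 48 = 86
  … (7 splits in total)
  {Ridge, Alder, Fern} + {Milton}: 60 + 20 = 80  ← best
Best: vehicle 1 North → Ridge → Alder → Fern → North = 60; vehicle 2 North → Milton → North = 20; combined 80.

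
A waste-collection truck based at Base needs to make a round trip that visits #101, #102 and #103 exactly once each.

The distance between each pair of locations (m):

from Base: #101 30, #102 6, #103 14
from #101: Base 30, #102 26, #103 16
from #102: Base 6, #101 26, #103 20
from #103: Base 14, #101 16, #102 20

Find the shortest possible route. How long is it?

There are 3 distinct closed tours to check (reversals are equivalent).
Base - #101 - #102 - #103 - Base: 30+26+20+14 = 90
Base - #101 - #103 - #102 - Base: 30+16+20+6 = 72
Base - #102 - #101 - #103 - Base: 6+26+16+14 = 62
The minimum is 62.
One optimal route: Base → #102 → #101 → #103 → Base (or its reverse).

62 m — the shortest possible round trip.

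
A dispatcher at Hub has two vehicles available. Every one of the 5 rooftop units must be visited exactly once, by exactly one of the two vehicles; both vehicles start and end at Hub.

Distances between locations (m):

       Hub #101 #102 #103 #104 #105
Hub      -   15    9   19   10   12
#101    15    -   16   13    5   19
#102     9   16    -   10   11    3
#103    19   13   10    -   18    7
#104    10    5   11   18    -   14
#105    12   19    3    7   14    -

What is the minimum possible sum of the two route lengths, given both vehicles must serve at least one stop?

There are 2^4 − 1 = 15 ways to divide the 5 stops into two non-empty groups. For each, the best each vehicle can do is its own shortest tour through its group:
  {#101} + {#102, #103, #104, #105}: 30 + 47 = 77
  {#102} + {#101, #103, #104, #105}: 18 + 47 = 65
  {#101, #102} + {#103, #104, #105}: 40 + 47 = 87
  {#103} + {#101, #102, #104, #105}: 38 + 46 = 84
  {#101, #103} + {#102, #104, #105}: 47 + 36 = 83
  {#102, #103} + {#101, #104, #105}: 38 + 46 = 84
  … (15 splits in total)
Best: vehicle 1 Hub → #102 → Hub = 18; vehicle 2 Hub → #104 → #101 → #103 → #105 → Hub = 47; combined 65.

65 m — the smallest possible combined total.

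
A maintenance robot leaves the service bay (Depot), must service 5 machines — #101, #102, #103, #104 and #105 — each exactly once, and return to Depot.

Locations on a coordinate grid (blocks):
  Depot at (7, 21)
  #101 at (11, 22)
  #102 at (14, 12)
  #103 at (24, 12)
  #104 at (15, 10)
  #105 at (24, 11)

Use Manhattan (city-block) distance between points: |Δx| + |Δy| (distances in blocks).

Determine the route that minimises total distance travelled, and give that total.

58 blocks — the shortest possible round trip.

There are 60 distinct closed tours to check (reversals are equivalent).
Depot-#101-#102-#103-#104-#105-Depot: 5+13+10+11+10+27 = 76
Depot-#101-#102-#103-#105-#104-Depot: 5+13+10+1+10+19 = 58
Depot-#101-#102-#104-#103-#105-Depot: 5+13+3+11+1+27 = 60
Depot-#101-#102-#104-#105-#103-Depot: 5+13+3+10+1+26 = 58
Depot-#101-#102-#105-#103-#104-Depot: 5+13+11+1+11+19 = 60
Depot-#101-#102-#105-#104-#103-Depot: 5+13+11+10+11+26 = 76
Depot-#101-#103-#102-#104-#105-Depot: 5+23+10+3+10+27 = 78
Depot-#101-#103-#102-#105-#104-Depot: 5+23+10+11+10+19 = 78
Depot-#101-#103-#104-#102-#105-Depot: 5+23+11+3+11+27 = 80
Depot-#101-#103-#104-#105-#102-Depot: 5+23+11+10+11+16 = 76
Depot-#101-#103-#105-#102-#104-Depot: 5+23+1+11+3+19 = 62
Depot-#101-#103-#105-#104-#102-Depot: 5+23+1+10+3+16 = 58
Depot-#101-#104-#102-#103-#105-Depot: 5+16+3+10+1+27 = 62
Depot-#101-#104-#102-#105-#103-Depot: 5+16+3+11+1+26 = 62
… (46 more)
The minimum is 58.
One optimal route: Depot → #101 → #102 → #103 → #105 → #104 → Depot (or its reverse).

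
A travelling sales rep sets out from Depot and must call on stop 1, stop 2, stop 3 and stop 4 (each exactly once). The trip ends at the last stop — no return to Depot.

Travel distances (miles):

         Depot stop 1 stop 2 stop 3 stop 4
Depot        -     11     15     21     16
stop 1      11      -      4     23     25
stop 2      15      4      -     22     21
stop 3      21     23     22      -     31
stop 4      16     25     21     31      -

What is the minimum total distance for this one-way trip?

There are 4! = 24 possible orderings.
Depot - stop 1 - stop 2 - stop 3 - stop 4: 11+4+22+31 = 68
Depot - stop 1 - stop 2 - stop 4 - stop 3: 11+4+21+31 = 67
Depot - stop 1 - stop 3 - stop 2 - stop 4: 11+23+22+21 = 77
Depot - stop 1 - stop 3 - stop 4 - stop 2: 11+23+31+21 = 86
Depot - stop 1 - stop 4 - stop 2 - stop 3: 11+25+21+22 = 79
Depot - stop 1 - stop 4 - stop 3 - stop 2: 11+25+31+22 = 89
Depot - stop 2 - stop 1 - stop 3 - stop 4: 15+4+23+31 = 73
Depot - stop 2 - stop 1 - stop 4 - stop 3: 15+4+25+31 = 75
Depot - stop 2 - stop 3 - stop 1 - stop 4: 15+22+23+25 = 85
Depot - stop 2 - stop 3 - stop 4 - stop 1: 15+22+31+25 = 93
Depot - stop 2 - stop 4 - stop 1 - stop 3: 15+21+25+23 = 84
Depot - stop 2 - stop 4 - stop 3 - stop 1: 15+21+31+23 = 90
Depot - stop 3 - stop 1 - stop 2 - stop 4: 21+23+4+21 = 69
Depot - stop 3 - stop 1 - stop 4 - stop 2: 21+23+25+21 = 90
… (10 more)
Depot - stop 4 - stop 2 - stop 1 - stop 3: 16+21+4+23 = 64  ← best
The minimum is 64.
One shortest path: Depot → stop 4 → stop 2 → stop 1 → stop 3.

64 miles — the minimum one-way total.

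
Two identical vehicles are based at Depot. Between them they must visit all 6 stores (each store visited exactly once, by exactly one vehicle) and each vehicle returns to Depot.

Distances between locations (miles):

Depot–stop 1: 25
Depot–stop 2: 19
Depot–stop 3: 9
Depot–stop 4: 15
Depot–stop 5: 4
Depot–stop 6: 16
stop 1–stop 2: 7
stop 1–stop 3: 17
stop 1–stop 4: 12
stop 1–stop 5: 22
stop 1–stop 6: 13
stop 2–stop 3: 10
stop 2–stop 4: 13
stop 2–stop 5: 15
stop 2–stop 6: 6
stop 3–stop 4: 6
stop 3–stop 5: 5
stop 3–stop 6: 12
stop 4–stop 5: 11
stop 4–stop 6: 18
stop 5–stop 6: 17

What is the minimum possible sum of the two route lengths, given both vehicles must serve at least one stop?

There are 2^5 − 1 = 31 ways to divide the 6 stops into two non-empty groups. For each, the best each vehicle can do is its own shortest tour through its group:
  {stop 1} + {stop 2, stop 3, stop 4, stop 5, stop 6}: 50 + 50 = 100
  {stop 2} + {stop 1, stop 3, stop 4, stop 5, stop 6}: 38 + 56 = 94
  {stop 1, stop 2} + {stop 3, stop 4, stop 5, stop 6}: 51 + 49 = 100
  {stop 3} + {stop 1, stop 2, stop 4, stop 5, stop 6}: 18 + 56 = 74
  {stop 1, stop 3} + {stop 2, stop 4, stop 5, stop 6}: 51 + 50 = 101
  {stop 2, stop 3} + {stop 1, stop 4, stop 5, stop 6}: 38 + 56 = 94
  … (31 splits in total)
  {stop 5} + {stop 1, stop 2, stop 3, stop 4, stop 6}: 8 + 56 = 64  ← best
Best: vehicle 1 Depot → stop 5 → Depot = 8; vehicle 2 Depot → stop 3 → stop 4 → stop 1 → stop 2 → stop 6 → Depot = 56; combined 64.

Minimum combined distance: 64 miles.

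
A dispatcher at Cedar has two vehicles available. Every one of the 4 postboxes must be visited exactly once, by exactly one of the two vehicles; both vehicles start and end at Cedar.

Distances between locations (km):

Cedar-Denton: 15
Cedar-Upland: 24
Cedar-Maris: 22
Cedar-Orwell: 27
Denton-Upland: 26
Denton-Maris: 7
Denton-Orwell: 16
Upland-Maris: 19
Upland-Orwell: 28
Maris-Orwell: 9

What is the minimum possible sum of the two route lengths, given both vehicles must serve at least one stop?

Try each way of splitting the stops between the two vehicles (each non-empty) and, for each split, find the best tour for each vehicle:
  {Denton} + {Upland, Maris, Orwell}: 30 + 79 = 109
  {Upland} + {Denton, Maris, Orwell}: 48 + 58 = 106
  {Denton, Upland} + {Maris, Orwell}: 65 + 58 = 123
  {Maris} + {Denton, Upland, Orwell}: 44 + 83 = 127
  {Denton, Maris} + {Upland, Orwell}: 44 + 79 = 123
  {Upland, Maris} + {Denton, Orwell}: 65 + 58 = 123
  … (7 splits in total)
Best: vehicle 1 Cedar → Upland → Cedar = 48; vehicle 2 Cedar → Denton → Maris → Orwell → Cedar = 58; combined 106.

Minimum combined distance: 106 km.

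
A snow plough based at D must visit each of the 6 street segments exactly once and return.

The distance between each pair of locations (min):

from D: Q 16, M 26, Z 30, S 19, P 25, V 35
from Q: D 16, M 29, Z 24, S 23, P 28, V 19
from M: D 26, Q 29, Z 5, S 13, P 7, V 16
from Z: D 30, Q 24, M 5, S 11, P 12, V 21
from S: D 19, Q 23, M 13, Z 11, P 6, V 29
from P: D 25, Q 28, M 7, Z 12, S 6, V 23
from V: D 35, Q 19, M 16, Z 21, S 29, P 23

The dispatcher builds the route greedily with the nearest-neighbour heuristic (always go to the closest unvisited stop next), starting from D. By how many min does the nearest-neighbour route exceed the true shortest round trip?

From D: Q=16, S=19, P=25, M=26, Z=30, V=35 → choose Q (16).
From Q: V=19, S=23, Z=24, P=28, M=29 → choose V (19).
From V: M=16, Z=21, P=23, S=29 → choose M (16).
From M: Z=5, P=7, S=13 → choose Z (5).
From Z: S=11, P=12 → choose S (11).
From S: P=6 → choose P (6).
NN route D → Q → V → M → Z → S → P → D costs 98.
Optimal: D → Q → V → M → Z → P → S → D costs 93 (by enumerating all 360 distinct tours).
Excess = 98 − 93 = 5.

Excess over optimum: 5 min.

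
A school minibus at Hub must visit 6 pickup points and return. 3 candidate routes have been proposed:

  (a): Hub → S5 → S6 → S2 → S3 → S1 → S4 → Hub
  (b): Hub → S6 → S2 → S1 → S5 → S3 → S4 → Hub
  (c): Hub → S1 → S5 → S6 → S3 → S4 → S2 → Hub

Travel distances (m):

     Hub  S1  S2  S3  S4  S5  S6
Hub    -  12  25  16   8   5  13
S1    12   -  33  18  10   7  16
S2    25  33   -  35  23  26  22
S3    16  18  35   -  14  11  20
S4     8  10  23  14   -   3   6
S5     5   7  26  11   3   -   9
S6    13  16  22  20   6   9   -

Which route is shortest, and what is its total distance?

(a): 5 + 9 + 22 + 35 + 18 + 10 + 8 = 107
(b): 13 + 22 + 33 + 7 + 11 + 14 + 8 = 108
(c): 12 + 7 + 9 + 20 + 14 + 23 + 25 = 110

107 m — (a) is the shortest.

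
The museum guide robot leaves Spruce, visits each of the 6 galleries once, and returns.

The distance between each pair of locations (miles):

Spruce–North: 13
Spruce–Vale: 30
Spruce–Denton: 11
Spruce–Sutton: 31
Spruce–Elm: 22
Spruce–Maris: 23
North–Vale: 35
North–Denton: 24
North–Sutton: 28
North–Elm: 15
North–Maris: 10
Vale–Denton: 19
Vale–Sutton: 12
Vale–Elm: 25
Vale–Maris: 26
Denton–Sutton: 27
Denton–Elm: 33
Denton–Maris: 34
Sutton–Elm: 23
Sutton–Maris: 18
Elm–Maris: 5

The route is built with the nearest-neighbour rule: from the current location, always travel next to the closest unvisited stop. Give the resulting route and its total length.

93 miles along Spruce → Denton → Vale → Sutton → Maris → Elm → North → Spruce.

From Spruce: distances to unvisited — Denton=11, North=13, Elm=22, Maris=23, Vale=30, Sutton=31. Nearest is Denton (11).
From Denton: distances to unvisited — Vale=19, North=24, Sutton=27, Elm=33, Maris=34. Nearest is Vale (19).
From Vale: distances to unvisited — Sutton=12, Elm=25, Maris=26, North=35. Nearest is Sutton (12).
From Sutton: distances to unvisited — Maris=18, Elm=23, North=28. Nearest is Maris (18).
From Maris: distances to unvisited — Elm=5, North=10. Nearest is Elm (5).
From Elm: distances to unvisited — North=15. Nearest is North (15).
Return North→Spruce: 13.
Total = 11 + 19 + 12 + 18 + 5 + 15 + 13 = 93.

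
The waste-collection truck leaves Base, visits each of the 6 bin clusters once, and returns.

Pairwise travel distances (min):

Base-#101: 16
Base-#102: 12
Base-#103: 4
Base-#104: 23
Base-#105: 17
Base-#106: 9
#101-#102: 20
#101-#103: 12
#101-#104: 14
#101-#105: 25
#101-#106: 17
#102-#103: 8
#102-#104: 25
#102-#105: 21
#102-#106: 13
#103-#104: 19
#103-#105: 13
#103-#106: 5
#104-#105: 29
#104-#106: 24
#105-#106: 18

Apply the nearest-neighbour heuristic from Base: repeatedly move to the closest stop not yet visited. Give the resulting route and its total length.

Nearest-neighbour total = 102 min; route Base → #103 → #106 → #102 → #101 → #104 → #105 → Base.

Base → [#103:4 / #106:9 / #102:12 / #101:16 / #105:17 / #104:23] → #103 (4)
#103 → [#106:5 / #102:8 / #101:12 / #105:13 / #104:19] → #106 (5)
#106 → [#102:13 / #101:17 / #105:18 / #104:24] → #102 (13)
#102 → [#101:20 / #105:21 / #104:25] → #101 (20)
#101 → [#104:14 / #105:25] → #104 (14)
#104 → [#105:29] → #105 (29)
Return #105→Base: 17.
Total = 4 + 5 + 13 + 20 + 14 + 29 + 17 = 102.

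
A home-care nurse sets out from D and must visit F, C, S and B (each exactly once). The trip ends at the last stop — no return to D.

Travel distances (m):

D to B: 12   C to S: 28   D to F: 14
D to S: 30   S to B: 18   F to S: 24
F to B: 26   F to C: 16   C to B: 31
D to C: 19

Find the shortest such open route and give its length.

There are 4! = 24 possible orderings.
D - F - C - S - B: 14+16+28+18 = 76
D - F - C - B - S: 14+16+31+18 = 79
D - F - S - C - B: 14+24+28+31 = 97
D - F - S - B - C: 14+24+18+31 = 87
D - F - B - C - S: 14+26+31+28 = 99
D - F - B - S - C: 14+26+18+28 = 86
D - C - F - S - B: 19+16+24+18 = 77
D - C - F - B - S: 19+16+26+18 = 79
D - C - S - F - B: 19+28+24+26 = 97
D - C - S - B - F: 19+28+18+26 = 91
D - C - B - F - S: 19+31+26+24 = 100
D - C - B - S - F: 19+31+18+24 = 92
D - S - F - C - B: 30+24+16+31 = 101
D - S - F - B - C: 30+24+26+31 = 111
… (10 more)
D - B - S - F - C: 12+18+24+16 = 70  ← best
The minimum is 70.
One shortest path: D → B → S → F → C.

Shortest open route: 70 m.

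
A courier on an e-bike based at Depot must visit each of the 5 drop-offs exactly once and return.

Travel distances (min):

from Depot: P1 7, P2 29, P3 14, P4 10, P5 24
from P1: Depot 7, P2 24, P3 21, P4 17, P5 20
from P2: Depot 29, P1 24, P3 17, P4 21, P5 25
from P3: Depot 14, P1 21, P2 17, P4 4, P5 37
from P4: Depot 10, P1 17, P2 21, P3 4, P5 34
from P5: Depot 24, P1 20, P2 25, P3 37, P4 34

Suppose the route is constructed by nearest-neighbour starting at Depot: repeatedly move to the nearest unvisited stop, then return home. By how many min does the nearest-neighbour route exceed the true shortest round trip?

The nearest-neighbour route is 11 min longer than optimal.

Depot: P1=7, P4=10, P3=14, P5=24, P2=29 ⇒ P1
P1: P4=17, P5=20, P3=21, P2=24 ⇒ P4
P4: P3=4, P2=21, P5=34 ⇒ P3
P3: P2=17, P5=37 ⇒ P2
P2: P5=25 ⇒ P5
NN route Depot → P1 → P4 → P3 → P2 → P5 → Depot costs 94.
Optimal: Depot → P1 → P5 → P2 → P3 → P4 → Depot costs 83 (by enumerating all 60 distinct tours).
Excess = 94 − 83 = 11.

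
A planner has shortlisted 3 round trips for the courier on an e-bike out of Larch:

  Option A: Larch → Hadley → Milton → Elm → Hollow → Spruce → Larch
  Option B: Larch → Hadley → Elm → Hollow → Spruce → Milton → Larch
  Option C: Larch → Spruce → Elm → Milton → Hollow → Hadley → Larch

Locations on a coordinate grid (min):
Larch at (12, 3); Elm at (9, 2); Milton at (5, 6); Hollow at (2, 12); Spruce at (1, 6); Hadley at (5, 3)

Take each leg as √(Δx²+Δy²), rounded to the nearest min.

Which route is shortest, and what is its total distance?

41 min — Option B is the shortest.

Option A: 7 + 3 + 6 + 12 + 6 + 11 = 45
Option B: 7 + 4 + 12 + 6 + 4 + 8 = 41
Option C: 11 + 9 + 6 + 7 + 9 + 7 = 49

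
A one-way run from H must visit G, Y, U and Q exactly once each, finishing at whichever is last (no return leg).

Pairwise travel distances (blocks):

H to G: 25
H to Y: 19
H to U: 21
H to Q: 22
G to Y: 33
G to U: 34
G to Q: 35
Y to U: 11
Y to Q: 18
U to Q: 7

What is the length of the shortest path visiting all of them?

There are 4! = 24 possible orderings.
H - G - Y - U - Q: 25+33+11+7 = 76
H - G - Y - Q - U: 25+33+18+7 = 83
H - G - U - Y - Q: 25+34+11+18 = 88
H - G - U - Q - Y: 25+34+7+18 = 84
H - G - Q - Y - U: 25+35+18+11 = 89
H - G - Q - U - Y: 25+35+7+11 = 78
H - Y - G - U - Q: 19+33+34+7 = 93
H - Y - G - Q - U: 19+33+35+7 = 94
H - Y - U - G - Q: 19+11+34+35 = 99
H - Y - U - Q - G: 19+11+7+35 = 72
H - Y - Q - G - U: 19+18+35+34 = 106
H - Y - Q - U - G: 19+18+7+34 = 78
H - U - G - Y - Q: 21+34+33+18 = 106
H - U - G - Q - Y: 21+34+35+18 = 108
… (10 more)
The minimum is 72.
One shortest path: H → Y → U → Q → G.

72 blocks — the minimum one-way total.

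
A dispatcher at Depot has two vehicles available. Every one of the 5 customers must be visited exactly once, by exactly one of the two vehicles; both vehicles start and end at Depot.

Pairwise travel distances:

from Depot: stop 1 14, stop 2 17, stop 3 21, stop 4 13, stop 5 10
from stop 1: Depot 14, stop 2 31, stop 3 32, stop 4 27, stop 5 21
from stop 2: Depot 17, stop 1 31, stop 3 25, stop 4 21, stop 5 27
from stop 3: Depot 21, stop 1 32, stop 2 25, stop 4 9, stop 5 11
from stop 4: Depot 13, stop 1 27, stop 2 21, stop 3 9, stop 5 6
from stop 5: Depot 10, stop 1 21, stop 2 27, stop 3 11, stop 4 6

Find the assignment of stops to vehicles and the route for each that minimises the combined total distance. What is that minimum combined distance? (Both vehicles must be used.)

Try each way of splitting the stops between the two vehicles (each non-empty) and, for each split, find the best tour for each vehicle:
  {stop 1} + {stop 2, stop 3, stop 4, stop 5}: 28 + 67 = 95
  {stop 2} + {stop 1, stop 3, stop 4, stop 5}: 34 + 68 = 102
  {stop 1, stop 2} + {stop 3, stop 4, stop 5}: 62 + 43 = 105
  {stop 3} + {stop 1, stop 2, stop 4, stop 5}: 42 + 79 = 121
  {stop 1, stop 3} + {stop 2, stop 4, stop 5}: 67 + 54 = 121
  {stop 2, stop 3} + {stop 1, stop 4, stop 5}: 63 + 54 = 117
  … (15 splits in total)
Best: vehicle 1 Depot → stop 1 → Depot = 28; vehicle 2 Depot → stop 2 → stop 3 → stop 4 → stop 5 → Depot = 67; combined 95.

95 — the smallest possible combined total.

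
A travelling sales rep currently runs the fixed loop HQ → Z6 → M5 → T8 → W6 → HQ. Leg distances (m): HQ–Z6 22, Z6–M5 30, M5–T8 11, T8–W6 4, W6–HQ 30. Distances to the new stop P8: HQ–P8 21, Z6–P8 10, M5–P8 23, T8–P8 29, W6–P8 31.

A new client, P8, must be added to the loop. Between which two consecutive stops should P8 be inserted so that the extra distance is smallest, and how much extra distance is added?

Minimum extra distance: 3 m, inserting P8 between Z6 and M5.

Insertion cost between consecutive stops i–j is d(i,P8) + d(P8,j) − d(i,j):
  between HQ and Z6: 21 + 10 − 22 = 9
  between Z6 and M5: 10 + 23 − 30 = 3
  between M5 and T8: 23 + 29 − 11 = 41
  between T8 and W6: 29 + 31 − 4 = 56
  between W6 and HQ: 31 + 21 − 30 = 22
Cheapest insertion is between Z6 and M5, adding 3.
New total = 97 + 3 = 100.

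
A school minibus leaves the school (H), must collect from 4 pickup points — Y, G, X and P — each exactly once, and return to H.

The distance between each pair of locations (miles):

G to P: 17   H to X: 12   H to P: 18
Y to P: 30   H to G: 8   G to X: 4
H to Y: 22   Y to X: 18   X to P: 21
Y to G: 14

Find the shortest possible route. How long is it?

78 miles — the shortest possible round trip.

H-Y-G-X-P-H: 22+14+4+21+18 = 79
H-Y-G-P-X-H: 22+14+17+21+12 = 86
H-Y-X-G-P-H: 22+18+4+17+18 = 79
H-Y-X-P-G-H: 22+18+21+17+8 = 86
H-Y-P-G-X-H: 22+30+17+4+12 = 85
H-Y-P-X-G-H: 22+30+21+4+8 = 85
H-G-Y-X-P-H: 8+14+18+21+18 = 79
H-G-Y-P-X-H: 8+14+30+21+12 = 85
H-G-X-Y-P-H: 8+4+18+30+18 = 78
H-G-P-Y-X-H: 8+17+30+18+12 = 85
H-X-Y-G-P-H: 12+18+14+17+18 = 79
H-X-G-Y-P-H: 12+4+14+30+18 = 78
The minimum is 78.
One optimal route: H → G → X → Y → P → H (or its reverse).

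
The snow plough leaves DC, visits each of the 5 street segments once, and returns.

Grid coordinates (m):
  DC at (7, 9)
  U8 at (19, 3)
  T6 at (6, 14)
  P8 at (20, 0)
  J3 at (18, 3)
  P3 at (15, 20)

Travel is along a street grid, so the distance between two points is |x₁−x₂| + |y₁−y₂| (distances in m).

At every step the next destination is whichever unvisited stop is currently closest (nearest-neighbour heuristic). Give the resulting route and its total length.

68 m along DC → T6 → P3 → J3 → U8 → P8 → DC.

At DC the remaining stops are T6 6, J3 17, U8 18, P3 19, P8 22; go to T6.
At T6 the remaining stops are P3 15, J3 23, U8 24, P8 28; go to P3.
At P3 the remaining stops are J3 20, U8 21, P8 25; go to J3.
At J3 the remaining stops are U8 1, P8 5; go to U8.
At U8 the remaining stops are P8 4; go to P8.
Return P8→DC: 22.
Total = 6 + 15 + 20 + 1 + 4 + 22 = 68.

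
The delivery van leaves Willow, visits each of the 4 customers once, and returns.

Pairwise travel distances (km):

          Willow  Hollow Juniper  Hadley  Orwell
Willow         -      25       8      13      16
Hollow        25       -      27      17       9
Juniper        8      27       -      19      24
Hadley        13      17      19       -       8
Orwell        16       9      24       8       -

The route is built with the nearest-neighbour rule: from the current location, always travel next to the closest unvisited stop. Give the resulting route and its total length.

From Willow: distances to unvisited — Juniper=8, Hadley=13, Orwell=16, Hollow=25. Nearest is Juniper (8).
From Juniper: distances to unvisited — Hadley=19, Orwell=24, Hollow=27. Nearest is Hadley (19).
From Hadley: distances to unvisited — Orwell=8, Hollow=17. Nearest is Orwell (8).
From Orwell: distances to unvisited — Hollow=9. Nearest is Hollow (9).
Return Hollow→Willow: 25.
Total = 8 + 19 + 8 + 9 + 25 = 69.

Total distance 69 km via the nearest-neighbour route Willow → Juniper → Hadley → Orwell → Hollow → Willow.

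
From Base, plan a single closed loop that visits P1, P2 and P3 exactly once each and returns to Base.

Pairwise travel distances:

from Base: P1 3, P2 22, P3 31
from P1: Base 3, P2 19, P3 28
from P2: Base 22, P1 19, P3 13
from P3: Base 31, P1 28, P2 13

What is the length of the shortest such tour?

With 3 stops there are 3!/2 = 3 distinct round trips (a route and its reverse cost the same).
Base→P1→P2→P3→Base: 3+19+13+31 = 66
Base→P1→P3→P2→Base: 3+28+13+22 = 66
Base→P2→P1→P3→Base: 22+19+28+31 = 100
The minimum is 66.
One optimal route: Base → P1 → P2 → P3 → Base (or its reverse).

Minimum total distance: 66.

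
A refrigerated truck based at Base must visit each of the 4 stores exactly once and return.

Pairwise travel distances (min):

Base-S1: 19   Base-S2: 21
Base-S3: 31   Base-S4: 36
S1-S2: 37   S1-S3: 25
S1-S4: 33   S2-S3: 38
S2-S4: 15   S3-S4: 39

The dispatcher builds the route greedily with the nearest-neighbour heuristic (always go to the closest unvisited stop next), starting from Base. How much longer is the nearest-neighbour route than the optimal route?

From Base: S1=19, S2=21, S3=31, S4=36 → choose S1 (19).
From S1: S3=25, S4=33, S2=37 → choose S3 (25).
From S3: S2=38, S4=39 → choose S2 (38).
From S2: S4=15 → choose S4 (15).
NN route Base → S1 → S3 → S2 → S4 → Base costs 133.
Optimal: Base → S1 → S3 → S4 → S2 → Base costs 119 (by enumerating all 12 distinct tours).
Excess = 133 − 119 = 14.

14 min longer than the optimal tour.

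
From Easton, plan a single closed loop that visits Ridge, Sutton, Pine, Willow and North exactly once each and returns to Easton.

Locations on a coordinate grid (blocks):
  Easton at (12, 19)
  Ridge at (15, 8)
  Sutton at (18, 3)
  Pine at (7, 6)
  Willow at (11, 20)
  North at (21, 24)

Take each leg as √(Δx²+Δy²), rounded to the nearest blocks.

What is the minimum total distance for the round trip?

Minimum total distance: 60 blocks.

There are 60 distinct closed tours to check (reversals are equivalent).
Easton-Ridge-Sutton-Pine-Willow-North-Easton: 11+6+11+15+11+10 = 64
Easton-Ridge-Sutton-Pine-North-Willow-Easton: 11+6+11+23+11+1 = 63
Easton-Ridge-Sutton-Willow-Pine-North-Easton: 11+6+18+15+23+10 = 83
Easton-Ridge-Sutton-Willow-North-Pine-Easton: 11+6+18+11+23+14 = 83
Easton-Ridge-Sutton-North-Pine-Willow-Easton: 11+6+21+23+15+1 = 77
Easton-Ridge-Sutton-North-Willow-Pine-Easton: 11+6+21+11+15+14 = 78
Easton-Ridge-Pine-Sutton-Willow-North-Easton: 11+8+11+18+11+10 = 69
Easton-Ridge-Pine-Sutton-North-Willow-Easton: 11+8+11+21+11+1 = 63
Easton-Ridge-Pine-Willow-Sutton-North-Easton: 11+8+15+18+21+10 = 83
Easton-Ridge-Pine-Willow-North-Sutton-Easton: 11+8+15+11+21+17 = 83
Easton-Ridge-Pine-North-Sutton-Willow-Easton: 11+8+23+21+18+1 = 82
Easton-Ridge-Pine-North-Willow-Sutton-Easton: 11+8+23+11+18+17 = 88
Easton-Ridge-Willow-Sutton-Pine-North-Easton: 11+13+18+11+23+10 = 86
Easton-Ridge-Willow-Sutton-North-Pine-Easton: 11+13+18+21+23+14 = 100
… (46 more)
Easton-Pine-Sutton-Ridge-North-Willow-Easton: 14+11+6+17+11+1 = 60  ← best
The minimum is 60.
One optimal route: Easton → Pine → Sutton → Ridge → North → Willow → Easton (or its reverse).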